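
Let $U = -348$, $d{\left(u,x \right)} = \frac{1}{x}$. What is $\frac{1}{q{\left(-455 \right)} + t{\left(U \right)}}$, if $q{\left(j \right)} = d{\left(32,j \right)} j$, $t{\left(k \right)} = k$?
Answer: $- \frac{1}{347} \approx -0.0028818$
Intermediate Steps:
$q{\left(j \right)} = 1$ ($q{\left(j \right)} = \frac{j}{j} = 1$)
$\frac{1}{q{\left(-455 \right)} + t{\left(U \right)}} = \frac{1}{1 - 348} = \frac{1}{-347} = - \frac{1}{347}$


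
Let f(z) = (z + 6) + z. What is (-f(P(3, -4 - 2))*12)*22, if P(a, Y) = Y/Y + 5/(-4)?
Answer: -1452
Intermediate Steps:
P(a, Y) = -1/4 (P(a, Y) = 1 + 5*(-1/4) = 1 - 5/4 = -1/4)
f(z) = 6 + 2*z (f(z) = (6 + z) + z = 6 + 2*z)
(-f(P(3, -4 - 2))*12)*22 = (-(6 + 2*(-1/4))*12)*22 = (-(6 - 1/2)*12)*22 = (-1*11/2*12)*22 = -11/2*12*22 = -66*22 = -1452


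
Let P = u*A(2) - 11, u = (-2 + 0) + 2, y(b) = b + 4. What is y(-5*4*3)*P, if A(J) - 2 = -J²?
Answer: 616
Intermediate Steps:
y(b) = 4 + b
A(J) = 2 - J²
u = 0 (u = -2 + 2 = 0)
P = -11 (P = 0*(2 - 1*2²) - 11 = 0*(2 - 1*4) - 11 = 0*(2 - 4) - 11 = 0*(-2) - 11 = 0 - 11 = -11)
y(-5*4*3)*P = (4 - 5*4*3)*(-11) = (4 - 20*3)*(-11) = (4 - 60)*(-11) = -56*(-11) = 616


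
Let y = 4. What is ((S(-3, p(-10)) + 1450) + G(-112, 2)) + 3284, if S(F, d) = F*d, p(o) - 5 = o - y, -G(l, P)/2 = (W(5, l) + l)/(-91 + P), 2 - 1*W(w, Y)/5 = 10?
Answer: 423425/89 ≈ 4757.6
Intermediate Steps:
W(w, Y) = -40 (W(w, Y) = 10 - 5*10 = 10 - 50 = -40)
G(l, P) = -2*(-40 + l)/(-91 + P)
p(o) = 1 + o (p(o) = 5 + (o - 1*4) = 5 + (o - 4) = 5 + (-4 + o) = 1 + o)
((S(-3, p(-10)) + 1450) + G(-112, 2)) + 3284 = ((-3*(1 - 10) + 1450) + 2*(40 - 1*(-112))/(-91 + 2)) + 3284 = ((-3*(-9) + 1450) + 2*(40 + 112)/(-89)) + 3284 = ((27 + 1450) + 2*(-1/89)*152) + 3284 = (1477 - 304/89) + 3284 = 131149/89 + 3284 = 423425/89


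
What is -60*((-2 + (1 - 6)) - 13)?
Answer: 1200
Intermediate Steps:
-60*((-2 + (1 - 6)) - 13) = -60*((-2 - 5) - 13) = -60*(-7 - 13) = -60*(-20) = 1200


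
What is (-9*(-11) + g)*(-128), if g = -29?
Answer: -8960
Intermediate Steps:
(-9*(-11) + g)*(-128) = (-9*(-11) - 29)*(-128) = (99 - 29)*(-128) = 70*(-128) = -8960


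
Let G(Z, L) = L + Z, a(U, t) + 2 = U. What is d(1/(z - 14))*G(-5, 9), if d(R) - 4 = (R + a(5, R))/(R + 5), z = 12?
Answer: 164/9 ≈ 18.222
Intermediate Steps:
a(U, t) = -2 + U
d(R) = 4 + (3 + R)/(5 + R) (d(R) = 4 + (R + (-2 + 5))/(R + 5) = 4 + (R + 3)/(5 + R) = 4 + (3 + R)/(5 + R))
d(1/(z - 14))*G(-5, 9) = ((23 + 5/(12 - 14))/(5 + 1/(12 - 14)))*(9 - 5) = ((23 + 5/(-2))/(5 + 1/(-2)))*4 = ((23 + 5*(-1/2))/(5 - 1/2))*4 = ((23 - 5/2)/(9/2))*4 = ((2/9)*(41/2))*4 = (41/9)*4 = 164/9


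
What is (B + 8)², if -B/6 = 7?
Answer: 1156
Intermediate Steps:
B = -42 (B = -6*7 = -42)
(B + 8)² = (-42 + 8)² = (-34)² = 1156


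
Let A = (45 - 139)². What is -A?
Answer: -8836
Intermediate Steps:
A = 8836 (A = (-94)² = 8836)
-A = -1*8836 = -8836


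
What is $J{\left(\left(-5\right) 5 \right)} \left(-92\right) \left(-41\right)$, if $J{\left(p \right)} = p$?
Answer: $-94300$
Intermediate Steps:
$J{\left(\left(-5\right) 5 \right)} \left(-92\right) \left(-41\right) = \left(-5\right) 5 \left(-92\right) \left(-41\right) = \left(-25\right) \left(-92\right) \left(-41\right) = 2300 \left(-41\right) = -94300$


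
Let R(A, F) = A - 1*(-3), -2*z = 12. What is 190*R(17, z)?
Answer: 3800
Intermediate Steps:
z = -6 (z = -½*12 = -6)
R(A, F) = 3 + A (R(A, F) = A + 3 = 3 + A)
190*R(17, z) = 190*(3 + 17) = 190*20 = 3800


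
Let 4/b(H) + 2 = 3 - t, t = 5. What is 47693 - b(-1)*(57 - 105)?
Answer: 47645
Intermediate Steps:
b(H) = -1 (b(H) = 4/(-2 + (3 - 1*5)) = 4/(-2 + (3 - 5)) = 4/(-2 - 2) = 4/(-4) = 4*(-1/4) = -1)
47693 - b(-1)*(57 - 105) = 47693 - (-1)*(57 - 105) = 47693 - (-1)*(-48) = 47693 - 1*48 = 47693 - 48 = 47645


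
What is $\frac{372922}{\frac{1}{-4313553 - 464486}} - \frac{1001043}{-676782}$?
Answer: $- \frac{133990492997010457}{75198} \approx -1.7818 \cdot 10^{12}$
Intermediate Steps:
$\frac{372922}{\frac{1}{-4313553 - 464486}} - \frac{1001043}{-676782} = \frac{372922}{\frac{1}{-4778039}} - - \frac{111227}{75198} = \frac{372922}{- \frac{1}{4778039}} + \frac{111227}{75198} = 372922 \left(-4778039\right) + \frac{111227}{75198} = -1781835859958 + \frac{111227}{75198} = - \frac{133990492997010457}{75198}$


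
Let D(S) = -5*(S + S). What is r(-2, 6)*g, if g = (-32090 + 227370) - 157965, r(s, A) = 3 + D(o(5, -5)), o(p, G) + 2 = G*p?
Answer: 10186995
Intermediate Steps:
o(p, G) = -2 + G*p
D(S) = -10*S
r(s, A) = 273 (r(s, A) = 3 - 10*(-2 - 5*5) = 3 - 10*(-2 - 25) = 3 - 10*(-27) = 3 + 270 = 273)
g = 37315 (g = 195280 - 157965 = 37315)
r(-2, 6)*g = 273*37315 = 10186995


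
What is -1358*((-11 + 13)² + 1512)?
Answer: -2058728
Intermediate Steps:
-1358*((-11 + 13)² + 1512) = -1358*(2² + 1512) = -1358*(4 + 1512) = -1358*1516 = -2058728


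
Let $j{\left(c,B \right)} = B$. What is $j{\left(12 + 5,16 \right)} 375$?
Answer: $6000$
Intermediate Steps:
$j{\left(12 + 5,16 \right)} 375 = 16 \cdot 375 = 6000$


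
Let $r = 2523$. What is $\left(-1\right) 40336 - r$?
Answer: $-42859$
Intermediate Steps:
$\left(-1\right) 40336 - r = \left(-1\right) 40336 - 2523 = -40336 - 2523 = -42859$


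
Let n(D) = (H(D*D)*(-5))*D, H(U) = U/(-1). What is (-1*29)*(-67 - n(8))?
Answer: 76183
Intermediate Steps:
H(U) = -U (H(U) = U*(-1) = -U)
n(D) = 5*D³ (n(D) = (-D*D*(-5))*D = (-D²*(-5))*D = (5*D²)*D = 5*D³)
(-1*29)*(-67 - n(8)) = (-1*29)*(-67 - 5*8³) = -29*(-67 - 5*512) = -29*(-67 - 1*2560) = -29*(-67 - 2560) = -29*(-2627) = 76183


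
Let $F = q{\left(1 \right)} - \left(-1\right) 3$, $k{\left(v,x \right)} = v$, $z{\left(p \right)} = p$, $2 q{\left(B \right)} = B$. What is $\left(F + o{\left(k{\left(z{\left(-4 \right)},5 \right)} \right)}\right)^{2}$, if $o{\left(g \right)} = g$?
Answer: $\frac{1}{4} \approx 0.25$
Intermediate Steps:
$q{\left(B \right)} = \frac{B}{2}$
$F = \frac{7}{2}$ ($F = \frac{1}{2} \cdot 1 - \left(-1\right) 3 = \frac{1}{2} - -3 = \frac{1}{2} + 3 = \frac{7}{2} \approx 3.5$)
$\left(F + o{\left(k{\left(z{\left(-4 \right)},5 \right)} \right)}\right)^{2} = \left(\frac{7}{2} - 4\right)^{2} = \left(- \frac{1}{2}\right)^{2} = \frac{1}{4}$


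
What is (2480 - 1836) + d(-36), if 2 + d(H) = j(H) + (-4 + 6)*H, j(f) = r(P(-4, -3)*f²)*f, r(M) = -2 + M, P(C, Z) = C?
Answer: 187266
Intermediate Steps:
j(f) = f*(-2 - 4*f²) (j(f) = (-2 - 4*f²)*f = f*(-2 - 4*f²))
d(H) = -2 - 4*H³ (d(H) = -2 + ((-4*H³ - 2*H) + (-4 + 6)*H) = -2 + ((-4*H³ - 2*H) + 2*H) = -2 - 4*H³)
(2480 - 1836) + d(-36) = (2480 - 1836) + (-2 - 4*(-36)³) = 644 + (-2 - 4*(-46656)) = 644 + (-2 + 186624) = 644 + 186622 = 187266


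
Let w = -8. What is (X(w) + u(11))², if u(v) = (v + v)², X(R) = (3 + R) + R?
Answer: 221841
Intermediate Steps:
X(R) = 3 + 2*R
u(v) = 4*v² (u(v) = (2*v)² = 4*v²)
(X(w) + u(11))² = ((3 + 2*(-8)) + 4*11²)² = ((3 - 16) + 4*121)² = (-13 + 484)² = 471² = 221841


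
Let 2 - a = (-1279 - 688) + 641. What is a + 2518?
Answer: 3846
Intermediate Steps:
a = 1328 (a = 2 - ((-1279 - 688) + 641) = 2 - (-1967 + 641) = 2 - 1*(-1326) = 2 + 1326 = 1328)
a + 2518 = 1328 + 2518 = 3846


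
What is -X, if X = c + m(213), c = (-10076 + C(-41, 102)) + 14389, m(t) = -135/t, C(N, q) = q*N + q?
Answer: -16498/71 ≈ -232.37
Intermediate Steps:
C(N, q) = q + N*q (C(N, q) = N*q + q = q + N*q)
c = 233 (c = (-10076 + 102*(1 - 41)) + 14389 = (-10076 + 102*(-40)) + 14389 = (-10076 - 4080) + 14389 = -14156 + 14389 = 233)
X = 16498/71 (X = 233 - 135/213 = 233 - 135*1/213 = 233 - 45/71 = 16498/71 ≈ 232.37)
-X = -1*16498/71 = -16498/71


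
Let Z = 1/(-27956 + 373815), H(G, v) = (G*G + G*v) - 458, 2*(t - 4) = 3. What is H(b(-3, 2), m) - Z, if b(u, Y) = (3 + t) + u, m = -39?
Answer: -888511775/1383436 ≈ -642.25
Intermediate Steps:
t = 11/2 (t = 4 + (½)*3 = 4 + 3/2 = 11/2 ≈ 5.5000)
b(u, Y) = 17/2 + u (b(u, Y) = (3 + 11/2) + u = 17/2 + u)
H(G, v) = -458 + G² + G*v (H(G, v) = (G² + G*v) - 458 = -458 + G² + G*v)
Z = 1/345859 ≈ 2.8914e-6
H(b(-3, 2), m) - Z = (-458 + (17/2 - 3)² + (17/2 - 3)*(-39)) - 1*1/345859 = (-458 + (11/2)² + (11/2)*(-39)) - 1/345859 = (-458 + 121/4 - 429/2) - 1/345859 = -2569/4 - 1/345859 = -888511775/1383436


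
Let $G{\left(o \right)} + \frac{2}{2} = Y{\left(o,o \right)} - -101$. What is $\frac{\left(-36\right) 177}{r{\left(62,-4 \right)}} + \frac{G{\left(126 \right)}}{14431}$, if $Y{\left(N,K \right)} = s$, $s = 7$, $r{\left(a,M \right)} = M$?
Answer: $\frac{22988690}{14431} \approx 1593.0$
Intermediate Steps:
$Y{\left(N,K \right)} = 7$
$G{\left(o \right)} = 107$ ($G{\left(o \right)} = -1 + \left(7 - -101\right) = -1 + \left(7 + 101\right) = -1 + 108 = 107$)
$\frac{\left(-36\right) 177}{r{\left(62,-4 \right)}} + \frac{G{\left(126 \right)}}{14431} = \frac{\left(-36\right) 177}{-4} + \frac{107}{14431} = \left(-6372\right) \left(- \frac{1}{4}\right) + 107 \cdot \frac{1}{14431} = 1593 + \frac{107}{14431} = \frac{22988690}{14431}$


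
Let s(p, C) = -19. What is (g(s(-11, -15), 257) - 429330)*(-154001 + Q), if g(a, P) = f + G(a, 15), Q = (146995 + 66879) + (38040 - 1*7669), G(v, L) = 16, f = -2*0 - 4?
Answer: -38743373592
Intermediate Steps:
f = -4 (f = 0 - 4 = -4)
Q = 244245 (Q = 213874 + (38040 - 7669) = 213874 + 30371 = 244245)
g(a, P) = 12 (g(a, P) = -4 + 16 = 12)
(g(s(-11, -15), 257) - 429330)*(-154001 + Q) = (12 - 429330)*(-154001 + 244245) = -429318*90244 = -38743373592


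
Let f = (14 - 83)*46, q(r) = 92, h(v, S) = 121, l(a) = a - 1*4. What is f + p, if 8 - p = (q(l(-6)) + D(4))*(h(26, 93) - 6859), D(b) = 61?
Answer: 1027748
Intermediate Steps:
l(a) = -4 + a (l(a) = a - 4 = -4 + a)
f = -3174 (f = -69*46 = -3174)
p = 1030922 (p = 8 - (92 + 61)*(121 - 6859) = 8 - 153*(-6738) = 8 - 1*(-1030914) = 8 + 1030914 = 1030922)
f + p = -3174 + 1030922 = 1027748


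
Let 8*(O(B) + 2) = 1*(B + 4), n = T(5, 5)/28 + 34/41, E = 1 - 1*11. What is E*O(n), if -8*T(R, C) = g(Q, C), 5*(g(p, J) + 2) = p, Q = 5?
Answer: 512755/36736 ≈ 13.958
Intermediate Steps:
g(p, J) = -2 + p/5
T(R, C) = 1/8 (T(R, C) = -(-2 + (1/5)*5)/8 = -(-2 + 1)/8 = -1/8*(-1) = 1/8)
E = -10 (E = 1 - 11 = -10)
n = 7657/9184 (n = (1/8)/28 + 34/41 = (1/8)*(1/28) + 34*(1/41) = 1/224 + 34/41 = 7657/9184 ≈ 0.83373)
O(B) = -3/2 + B/8 (O(B) = -2 + (1*(B + 4))/8 = -2 + (1*(4 + B))/8 = -2 + (4 + B)/8 = -2 + (1/2 + B/8) = -3/2 + B/8)
E*O(n) = -10*(-3/2 + (1/8)*(7657/9184)) = -10*(-3/2 + 7657/73472) = -10*(-102551/73472) = 512755/36736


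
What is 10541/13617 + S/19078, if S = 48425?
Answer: 860504423/259785126 ≈ 3.3124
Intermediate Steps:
10541/13617 + S/19078 = 10541/13617 + 48425/19078 = 860504423/259785126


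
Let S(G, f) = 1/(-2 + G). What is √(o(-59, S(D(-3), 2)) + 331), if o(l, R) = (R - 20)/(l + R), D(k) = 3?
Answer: √1114586/58 ≈ 18.202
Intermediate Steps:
o(l, R) = (-20 + R)/(R + l)
√(o(-59, S(D(-3), 2)) + 331) = √((-20 + 1/(-2 + 3))/(1/(-2 + 3) - 59) + 331) = √((-20 + 1/1)/(1/1 - 59) + 331) = √((-20 + 1)/(1 - 59) + 331) = √(-19/(-58) + 331) = √(-1/58*(-19) + 331) = √(19/58 + 331) = √(19217/58) = √1114586/58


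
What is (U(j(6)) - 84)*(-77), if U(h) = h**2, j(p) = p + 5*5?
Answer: -67529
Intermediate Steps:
j(p) = 25 + p (j(p) = p + 25 = 25 + p)
(U(j(6)) - 84)*(-77) = ((25 + 6)**2 - 84)*(-77) = (31**2 - 84)*(-77) = (961 - 84)*(-77) = 877*(-77) = -67529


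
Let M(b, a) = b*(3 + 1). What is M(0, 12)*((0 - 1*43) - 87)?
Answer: 0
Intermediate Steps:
M(b, a) = 4*b (M(b, a) = b*4 = 4*b)
M(0, 12)*((0 - 1*43) - 87) = (4*0)*((0 - 1*43) - 87) = 0*((0 - 43) - 87) = 0*(-43 - 87) = 0*(-130) = 0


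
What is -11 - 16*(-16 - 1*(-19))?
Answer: -59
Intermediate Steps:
-11 - 16*(-16 - 1*(-19)) = -11 - 16*(-16 + 19) = -11 - 16*3 = -11 - 48 = -59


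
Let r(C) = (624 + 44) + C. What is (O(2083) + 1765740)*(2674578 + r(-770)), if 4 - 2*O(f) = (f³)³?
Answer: -987215894153990997750977313660469722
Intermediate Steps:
O(f) = 2 - f⁹/2
r(C) = 668 + C
(O(2083) + 1765740)*(2674578 + r(-770)) = ((2 - ½*2083⁹) + 1765740)*(2674578 + (668 - 770)) = ((2 - ½*738249955620458734908058278403) + 1765740)*(2674578 - 102) = ((2 - 738249955620458734908058278403/2) + 1765740)*2674476 = (-738249955620458734908058278399/2 + 1765740)*2674476 = -738249955620458734908054746919/2*2674476 = -987215894153990997750977313660469722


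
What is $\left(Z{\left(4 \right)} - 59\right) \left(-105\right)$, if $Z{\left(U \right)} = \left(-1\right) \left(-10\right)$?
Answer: $5145$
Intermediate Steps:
$Z{\left(U \right)} = 10$
$\left(Z{\left(4 \right)} - 59\right) \left(-105\right) = \left(10 - 59\right) \left(-105\right) = \left(-49\right) \left(-105\right) = 5145$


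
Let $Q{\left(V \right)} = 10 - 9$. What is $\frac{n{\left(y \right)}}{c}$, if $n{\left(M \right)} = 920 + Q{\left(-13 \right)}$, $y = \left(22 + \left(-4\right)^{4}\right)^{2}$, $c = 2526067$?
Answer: $\frac{921}{2526067} \approx 0.0003646$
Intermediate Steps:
$Q{\left(V \right)} = 1$ ($Q{\left(V \right)} = 10 - 9 = 1$)
$y = 77284$ ($y = \left(22 + 256\right)^{2} = 278^{2} = 77284$)
$n{\left(M \right)} = 921$ ($n{\left(M \right)} = 920 + 1 = 921$)
$\frac{n{\left(y \right)}}{c} = \frac{921}{2526067}$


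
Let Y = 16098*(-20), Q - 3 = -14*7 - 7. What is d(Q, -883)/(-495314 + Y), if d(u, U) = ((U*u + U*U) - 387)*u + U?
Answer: 88676419/817274 ≈ 108.50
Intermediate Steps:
Q = -102 (Q = 3 + (-14*7 - 7) = 3 + (-98 - 7) = 3 - 105 = -102)
Y = -321960
d(u, U) = U + u*(-387 + U² + U*u) (d(u, U) = ((U*u + U²) - 387)*u + U = ((U² + U*u) - 387)*u + U = (-387 + U² + U*u)*u + U = u*(-387 + U² + U*u) + U = U + u*(-387 + U² + U*u))
d(Q, -883)/(-495314 + Y) = (-883 - 387*(-102) - 883*(-102)² - 102*(-883)²)/(-495314 - 321960) = (-883 + 39474 - 883*10404 - 102*779689)/(-817274) = (-883 + 39474 - 9186732 - 79528278)*(-1/817274) = -88676419*(-1/817274) = 88676419/817274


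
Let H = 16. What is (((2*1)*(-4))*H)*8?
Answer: -1024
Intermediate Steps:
(((2*1)*(-4))*H)*8 = (((2*1)*(-4))*16)*8 = ((2*(-4))*16)*8 = -8*16*8 = -128*8 = -1024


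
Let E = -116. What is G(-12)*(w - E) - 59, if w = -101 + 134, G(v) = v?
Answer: -1847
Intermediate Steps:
w = 33
G(-12)*(w - E) - 59 = -12*(33 - 1*(-116)) - 59 = -12*(33 + 116) - 59 = -12*149 - 59 = -1788 - 59 = -1847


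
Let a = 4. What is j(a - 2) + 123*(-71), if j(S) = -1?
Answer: -8734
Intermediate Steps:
j(a - 2) + 123*(-71) = -1 + 123*(-71) = -1 - 8733 = -8734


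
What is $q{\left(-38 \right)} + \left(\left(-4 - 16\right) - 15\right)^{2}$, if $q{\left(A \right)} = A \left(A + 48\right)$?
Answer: $845$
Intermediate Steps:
$q{\left(A \right)} = A \left(48 + A\right)$
$q{\left(-38 \right)} + \left(\left(-4 - 16\right) - 15\right)^{2} = - 38 \left(48 - 38\right) + \left(\left(-4 - 16\right) - 15\right)^{2} = \left(-38\right) 10 + \left(\left(-4 - 16\right) - 15\right)^{2} = -380 + \left(-20 - 15\right)^{2} = -380 + \left(-35\right)^{2} = -380 + 1225 = 845$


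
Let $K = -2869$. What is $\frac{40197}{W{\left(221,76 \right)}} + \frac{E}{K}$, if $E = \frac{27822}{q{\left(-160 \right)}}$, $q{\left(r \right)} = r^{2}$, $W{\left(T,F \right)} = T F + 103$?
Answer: $\frac{491975796137}{206861785600} \approx 2.3783$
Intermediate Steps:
$W{\left(T,F \right)} = 103 + F T$ ($W{\left(T,F \right)} = F T + 103 = 103 + F T$)
$E = \frac{13911}{12800}$ ($E = \frac{27822}{\left(-160\right)^{2}} = \frac{27822}{25600} = 27822 \cdot \frac{1}{25600} = \frac{13911}{12800} \approx 1.0868$)
$\frac{40197}{W{\left(221,76 \right)}} + \frac{E}{K} = \frac{40197}{103 + 76 \cdot 221} + \frac{13911}{12800 \left(-2869\right)} = \frac{40197}{103 + 16796} + \frac{13911}{12800} \left(- \frac{1}{2869}\right) = \frac{40197}{16899} - \frac{13911}{36723200} = 40197 \cdot \frac{1}{16899} - \frac{13911}{36723200} = \frac{13399}{5633} - \frac{13911}{36723200} = \frac{491975796137}{206861785600}$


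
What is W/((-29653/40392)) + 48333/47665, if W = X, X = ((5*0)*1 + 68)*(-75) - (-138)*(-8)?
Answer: 11945899373169/1413410245 ≈ 8451.8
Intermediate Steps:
X = -6204 (X = (0*1 + 68)*(-75) - 1*1104 = (0 + 68)*(-75) - 1104 = 68*(-75) - 1104 = -5100 - 1104 = -6204)
W = -6204
W/((-29653/40392)) + 48333/47665 = -6204/((-29653/40392)) + 48333/47665 = -6204/((-29653*1/40392)) + 48333*(1/47665) = -6204/(-29653/40392) + 48333/47665 = -6204*(-40392/29653) + 48333/47665 = 250591968/29653 + 48333/47665 = 11945899373169/1413410245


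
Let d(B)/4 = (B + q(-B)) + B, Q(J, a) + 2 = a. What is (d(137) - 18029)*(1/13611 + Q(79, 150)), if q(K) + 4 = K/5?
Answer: -4405556223/1745 ≈ -2.5247e+6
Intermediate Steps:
q(K) = -4 + K/5
Q(J, a) = -2 + a
d(B) = -16 + 36*B/5 (d(B) = 4*((B + (-4 + (-B)/5)) + B) = 4*((B + (-4 - B/5)) + B) = 4*((-4 + 4*B/5) + B) = 4*(-4 + 9*B/5) = -16 + 36*B/5)
(d(137) - 18029)*(1/13611 + Q(79, 150)) = ((-16 + (36/5)*137) - 18029)*(1/13611 + (-2 + 150)) = ((-16 + 4932/5) - 18029)*(1/13611 + 148) = (4852/5 - 18029)*(2014429/13611) = -85293/5*2014429/13611 = -4405556223/1745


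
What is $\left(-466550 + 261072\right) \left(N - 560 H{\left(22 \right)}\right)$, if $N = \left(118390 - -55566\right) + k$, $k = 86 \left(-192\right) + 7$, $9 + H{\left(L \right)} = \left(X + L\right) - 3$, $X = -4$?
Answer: $-31662310498$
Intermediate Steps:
$H{\left(L \right)} = -16 + L$ ($H{\left(L \right)} = -9 + \left(\left(-4 + L\right) - 3\right) = -9 + \left(-7 + L\right) = -16 + L$)
$k = -16505$ ($k = -16512 + 7 = -16505$)
$N = 157451$ ($N = \left(118390 - -55566\right) - 16505 = \left(118390 + 55566\right) - 16505 = 173956 - 16505 = 157451$)
$\left(-466550 + 261072\right) \left(N - 560 H{\left(22 \right)}\right) = \left(-466550 + 261072\right) \left(157451 - 560 \left(-16 + 22\right)\right) = - 205478 \left(157451 - 3360\right) = \left(-205478\right) 154091 = -31662310498$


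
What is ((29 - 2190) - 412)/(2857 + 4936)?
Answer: -2573/7793 ≈ -0.33017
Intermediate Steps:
((29 - 2190) - 412)/(2857 + 4936) = (-2161 - 412)/7793 = -2573*1/7793 = -2573/7793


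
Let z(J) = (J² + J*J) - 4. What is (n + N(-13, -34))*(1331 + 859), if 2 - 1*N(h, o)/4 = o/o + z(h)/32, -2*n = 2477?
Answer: -5589975/2 ≈ -2.7950e+6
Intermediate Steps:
z(J) = -4 + 2*J² (z(J) = (J² + J²) - 4 = 2*J² - 4 = -4 + 2*J²)
n = -2477/2 (n = -½*2477 = -2477/2 ≈ -1238.5)
N(h, o) = 9/2 - h²/4 (N(h, o) = 8 - 4*(o/o + (-4 + 2*h²)/32) = 8 - 4*(1 + (-4 + 2*h²)*(1/32)) = 8 - 4*(1 + (-⅛ + h²/16)) = 8 - 4*(7/8 + h²/16) = 8 + (-7/2 - h²/4) = 9/2 - h²/4)
(n + N(-13, -34))*(1331 + 859) = (-2477/2 + (9/2 - ¼*(-13)²))*(1331 + 859) = (-2477/2 + (9/2 - ¼*169))*2190 = (-2477/2 + (9/2 - 169/4))*2190 = (-2477/2 - 151/4)*2190 = -5105/4*2190 = -5589975/2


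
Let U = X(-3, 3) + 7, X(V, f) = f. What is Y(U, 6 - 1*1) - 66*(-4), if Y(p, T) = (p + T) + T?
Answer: 284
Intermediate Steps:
U = 10 (U = 3 + 7 = 10)
Y(p, T) = p + 2*T (Y(p, T) = (T + p) + T = p + 2*T)
Y(U, 6 - 1*1) - 66*(-4) = (10 + 2*(6 - 1*1)) - 66*(-4) = (10 + 2*(6 - 1)) + 264 = (10 + 2*5) + 264 = (10 + 10) + 264 = 20 + 264 = 284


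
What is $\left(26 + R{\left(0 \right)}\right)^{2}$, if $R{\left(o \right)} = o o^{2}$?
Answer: $676$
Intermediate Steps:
$R{\left(o \right)} = o^{3}$
$\left(26 + R{\left(0 \right)}\right)^{2} = \left(26 + 0^{3}\right)^{2} = \left(26 + 0\right)^{2} = 26^{2} = 676$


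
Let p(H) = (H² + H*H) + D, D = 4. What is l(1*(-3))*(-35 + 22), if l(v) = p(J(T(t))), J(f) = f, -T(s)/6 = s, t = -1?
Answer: -988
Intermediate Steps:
T(s) = -6*s
p(H) = 4 + 2*H² (p(H) = (H² + H*H) + 4 = (H² + H²) + 4 = 2*H² + 4 = 4 + 2*H²)
l(v) = 76 (l(v) = 4 + 2*(-6*(-1))² = 4 + 2*6² = 4 + 2*36 = 4 + 72 = 76)
l(1*(-3))*(-35 + 22) = 76*(-35 + 22) = 76*(-13) = -988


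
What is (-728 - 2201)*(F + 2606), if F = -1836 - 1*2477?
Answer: 4999803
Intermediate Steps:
F = -4313 (F = -1836 - 2477 = -4313)
(-728 - 2201)*(F + 2606) = (-728 - 2201)*(-4313 + 2606) = -2929*(-1707) = 4999803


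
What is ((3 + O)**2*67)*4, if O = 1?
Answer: 4288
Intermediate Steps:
((3 + O)**2*67)*4 = ((3 + 1)**2*67)*4 = (4**2*67)*4 = (16*67)*4 = 1072*4 = 4288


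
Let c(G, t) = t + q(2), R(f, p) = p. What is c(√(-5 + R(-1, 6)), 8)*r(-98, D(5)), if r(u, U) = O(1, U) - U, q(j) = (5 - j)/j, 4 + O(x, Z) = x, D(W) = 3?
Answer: -57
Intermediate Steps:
O(x, Z) = -4 + x
q(j) = (5 - j)/j
r(u, U) = -3 - U (r(u, U) = (-4 + 1) - U = -3 - U)
c(G, t) = 3/2 + t (c(G, t) = t + (5 - 1*2)/2 = t + (5 - 2)/2 = t + (½)*3 = t + 3/2 = 3/2 + t)
c(√(-5 + R(-1, 6)), 8)*r(-98, D(5)) = (3/2 + 8)*(-3 - 1*3) = 19*(-3 - 3)/2 = (19/2)*(-6) = -57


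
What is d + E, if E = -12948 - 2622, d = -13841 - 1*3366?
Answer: -32777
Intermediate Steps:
d = -17207 (d = -13841 - 3366 = -17207)
E = -15570
d + E = -17207 - 15570 = -32777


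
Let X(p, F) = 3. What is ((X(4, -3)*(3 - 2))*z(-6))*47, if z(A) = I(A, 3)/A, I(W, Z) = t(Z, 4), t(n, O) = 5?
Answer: -235/2 ≈ -117.50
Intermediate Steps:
I(W, Z) = 5
z(A) = 5/A
((X(4, -3)*(3 - 2))*z(-6))*47 = ((3*(3 - 2))*(5/(-6)))*47 = ((3*1)*(5*(-⅙)))*47 = (3*(-⅚))*47 = -5/2*47 = -235/2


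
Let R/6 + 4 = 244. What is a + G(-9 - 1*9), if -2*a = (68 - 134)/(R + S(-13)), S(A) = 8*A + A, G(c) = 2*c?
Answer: -15865/441 ≈ -35.975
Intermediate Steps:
S(A) = 9*A
R = 1440 (R = -24 + 6*244 = -24 + 1464 = 1440)
a = 11/441 (a = -(68 - 134)/(2*(1440 + 9*(-13))) = -(-33)/(1440 - 117) = -(-33)/1323 = -1/2*(-22/441) = 11/441 ≈ 0.024943)
a + G(-9 - 1*9) = 11/441 + 2*(-9 - 1*9) = 11/441 + 2*(-9 - 9) = 11/441 + 2*(-18) = 11/441 - 36 = -15865/441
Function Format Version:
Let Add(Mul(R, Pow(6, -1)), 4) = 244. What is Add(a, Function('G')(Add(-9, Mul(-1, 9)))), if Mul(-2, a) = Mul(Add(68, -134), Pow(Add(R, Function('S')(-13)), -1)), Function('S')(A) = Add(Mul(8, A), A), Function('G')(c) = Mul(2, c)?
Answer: Rational(-15865, 441) ≈ -35.975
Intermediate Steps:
Function('S')(A) = Mul(9, A)
R = 1440 (R = Add(-24, Mul(6, 244)) = Add(-24, 1464) = 1440)
a = Rational(11, 441) (a = Mul(Rational(-1, 2), Mul(Add(68, -134), Pow(Add(1440, Mul(9, -13)), -1))) = Mul(Rational(-1, 2), Mul(-66, Pow(Add(1440, -117), -1))) = Mul(Rational(-1, 2), Mul(-66, Pow(1323, -1))) = Mul(Rational(-1, 2), Mul(-66, Rational(1, 1323))) = Mul(Rational(-1, 2), Rational(-22, 441)) = Rational(11, 441) ≈ 0.024943)
Add(a, Function('G')(Add(-9, Mul(-1, 9)))) = Add(Rational(11, 441), Mul(2, Add(-9, Mul(-1, 9)))) = Add(Rational(11, 441), Mul(2, Add(-9, -9))) = Add(Rational(11, 441), Mul(2, -18)) = Add(Rational(11, 441), -36) = Rational(-15865, 441)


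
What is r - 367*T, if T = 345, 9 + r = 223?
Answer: -126401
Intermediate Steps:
r = 214 (r = -9 + 223 = 214)
r - 367*T = 214 - 367*345 = 214 - 126615 = -126401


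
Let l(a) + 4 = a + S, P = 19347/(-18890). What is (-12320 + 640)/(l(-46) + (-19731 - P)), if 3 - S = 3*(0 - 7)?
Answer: 220635200/373190383 ≈ 0.59121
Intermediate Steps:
S = 24 (S = 3 - 3*(0 - 7) = 3 - 3*(-7) = 3 - 1*(-21) = 3 + 21 = 24)
P = -19347/18890 (P = 19347*(-1/18890) = -19347/18890 ≈ -1.0242)
l(a) = 20 + a (l(a) = -4 + (a + 24) = -4 + (24 + a) = 20 + a)
(-12320 + 640)/(l(-46) + (-19731 - P)) = (-12320 + 640)/((20 - 46) + (-19731 - 1*(-19347/18890))) = -11680/(-26 + (-19731 + 19347/18890)) = -11680/(-26 - 372699243/18890) = -11680/(-373190383/18890) = -11680*(-18890/373190383) = 220635200/373190383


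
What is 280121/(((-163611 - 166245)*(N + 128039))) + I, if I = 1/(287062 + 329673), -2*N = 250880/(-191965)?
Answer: -1002255231316643/200008990716154865280 ≈ -5.0111e-6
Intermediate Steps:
N = 25088/38393 (N = -125440/(-191965) = -125440*(-1)/191965 = -½*(-50176/38393) = 25088/38393 ≈ 0.65345)
I = 1/616735 ≈ 1.6214e-6
280121/(((-163611 - 166245)*(N + 128039))) + I = 280121/(((-163611 - 166245)*(25088/38393 + 128039))) + 1/616735 = 280121/((-329856*4915826415/38393)) + 1/616735 = 280121/(-1621514837946240/38393) + 1/616735 = 280121*(-38393/1621514837946240) + 1/616735 = -10754685553/1621514837946240 + 1/616735 = -1002255231316643/200008990716154865280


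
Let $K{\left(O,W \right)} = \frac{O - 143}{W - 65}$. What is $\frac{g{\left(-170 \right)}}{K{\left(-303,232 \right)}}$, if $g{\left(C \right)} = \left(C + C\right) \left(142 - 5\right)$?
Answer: $\frac{3889430}{223} \approx 17441.0$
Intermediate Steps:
$K{\left(O,W \right)} = \frac{-143 + O}{-65 + W}$
$g{\left(C \right)} = 274 C$ ($g{\left(C \right)} = 2 C 137 = 274 C$)
$\frac{g{\left(-170 \right)}}{K{\left(-303,232 \right)}} = \frac{274 \left(-170\right)}{\frac{1}{-65 + 232} \left(-143 - 303\right)} = - \frac{46580}{\frac{1}{167} \left(-446\right)} = - \frac{46580}{- \frac{446}{167}} = \left(-46580\right) \left(- \frac{167}{446}\right) = \frac{3889430}{223}$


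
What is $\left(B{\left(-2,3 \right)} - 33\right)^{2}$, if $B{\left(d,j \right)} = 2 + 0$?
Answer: $961$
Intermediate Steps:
$B{\left(d,j \right)} = 2$
$\left(B{\left(-2,3 \right)} - 33\right)^{2} = \left(2 - 33\right)^{2} = \left(-31\right)^{2} = 961$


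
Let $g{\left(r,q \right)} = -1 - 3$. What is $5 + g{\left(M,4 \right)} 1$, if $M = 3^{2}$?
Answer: $1$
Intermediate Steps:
$M = 9$
$g{\left(r,q \right)} = -4$ ($g{\left(r,q \right)} = -1 - 3 = -4$)
$5 + g{\left(M,4 \right)} 1 = 5 - 4 = 1$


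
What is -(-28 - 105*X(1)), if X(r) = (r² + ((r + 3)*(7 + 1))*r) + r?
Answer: 3598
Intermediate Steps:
X(r) = r + r² + r*(24 + 8*r) (X(r) = (r² + ((3 + r)*8)*r) + r = (r² + (24 + 8*r)*r) + r = (r² + r*(24 + 8*r)) + r = r + r² + r*(24 + 8*r))
-(-28 - 105*X(1)) = -(-28 - 105*(25 + 9*1)) = -(-28 - 105*(25 + 9)) = -(-28 - 105*34) = -(-28 - 3570) = -1*(-3598) = 3598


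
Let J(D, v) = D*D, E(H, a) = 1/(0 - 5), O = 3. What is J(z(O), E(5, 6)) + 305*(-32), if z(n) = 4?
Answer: -9744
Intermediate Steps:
E(H, a) = -1/5 (E(H, a) = 1/(-5) = -1/5)
J(D, v) = D**2
J(z(O), E(5, 6)) + 305*(-32) = 4**2 + 305*(-32) = 16 - 9760 = -9744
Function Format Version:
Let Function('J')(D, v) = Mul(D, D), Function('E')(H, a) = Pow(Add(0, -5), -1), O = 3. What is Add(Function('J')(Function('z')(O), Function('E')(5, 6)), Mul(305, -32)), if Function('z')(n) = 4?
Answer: -9744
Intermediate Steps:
Function('E')(H, a) = Rational(-1, 5) (Function('E')(H, a) = Pow(-5, -1) = Rational(-1, 5))
Function('J')(D, v) = Pow(D, 2)
Add(Function('J')(Function('z')(O), Function('E')(5, 6)), Mul(305, -32)) = Add(Pow(4, 2), Mul(305, -32)) = Add(16, -9760) = -9744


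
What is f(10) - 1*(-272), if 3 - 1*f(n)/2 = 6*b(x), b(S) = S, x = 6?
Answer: 206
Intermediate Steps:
f(n) = -66 (f(n) = 6 - 12*6 = 6 - 2*36 = 6 - 72 = -66)
f(10) - 1*(-272) = -66 - 1*(-272) = -66 + 272 = 206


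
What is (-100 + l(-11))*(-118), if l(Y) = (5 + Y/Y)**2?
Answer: 7552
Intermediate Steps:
l(Y) = 36 (l(Y) = (5 + 1)**2 = 6**2 = 36)
(-100 + l(-11))*(-118) = (-100 + 36)*(-118) = -64*(-118) = 7552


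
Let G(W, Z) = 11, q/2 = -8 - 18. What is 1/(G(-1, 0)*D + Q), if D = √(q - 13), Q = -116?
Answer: -116/21321 - 11*I*√65/21321 ≈ -0.0054406 - 0.0041595*I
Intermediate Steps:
q = -52 (q = 2*(-8 - 18) = 2*(-26) = -52)
D = I*√65 (D = √(-52 - 13) = √(-65) = I*√65 ≈ 8.0623*I)
1/(G(-1, 0)*D + Q) = 1/(11*(I*√65) - 116) = 1/(11*I*√65 - 116) = 1/(-116 + 11*I*√65)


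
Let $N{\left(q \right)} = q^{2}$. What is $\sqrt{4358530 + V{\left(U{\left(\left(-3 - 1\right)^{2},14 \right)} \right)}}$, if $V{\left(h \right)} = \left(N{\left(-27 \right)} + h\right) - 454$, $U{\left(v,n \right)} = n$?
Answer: $67 \sqrt{971} \approx 2087.8$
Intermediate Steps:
$V{\left(h \right)} = 275 + h$ ($V{\left(h \right)} = \left(\left(-27\right)^{2} + h\right) - 454 = \left(729 + h\right) - 454 = 275 + h$)
$\sqrt{4358530 + V{\left(U{\left(\left(-3 - 1\right)^{2},14 \right)} \right)}} = \sqrt{4358530 + \left(275 + 14\right)} = \sqrt{4358530 + 289} = \sqrt{4358819} = 67 \sqrt{971}$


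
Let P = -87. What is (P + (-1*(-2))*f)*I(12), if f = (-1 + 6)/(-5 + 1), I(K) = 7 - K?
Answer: 895/2 ≈ 447.50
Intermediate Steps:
f = -5/4 (f = 5/(-4) = 5*(-1/4) = -5/4 ≈ -1.2500)
(P + (-1*(-2))*f)*I(12) = (-87 - 1*(-2)*(-5/4))*(7 - 1*12) = (-87 + 2*(-5/4))*(7 - 12) = (-87 - 5/2)*(-5) = -179/2*(-5) = 895/2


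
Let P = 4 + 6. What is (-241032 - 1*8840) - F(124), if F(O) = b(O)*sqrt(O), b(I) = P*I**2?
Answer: -249872 - 307520*sqrt(31) ≈ -1.9621e+6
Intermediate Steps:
P = 10
b(I) = 10*I**2
F(O) = 10*O**(5/2) (F(O) = (10*O**2)*sqrt(O) = 10*O**(5/2))
(-241032 - 1*8840) - F(124) = (-241032 - 1*8840) - 10*124**(5/2) = (-241032 - 8840) - 10*30752*sqrt(31) = -249872 - 307520*sqrt(31)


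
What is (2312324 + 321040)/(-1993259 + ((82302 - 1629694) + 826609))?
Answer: -1316682/1357021 ≈ -0.97027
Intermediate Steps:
(2312324 + 321040)/(-1993259 + ((82302 - 1629694) + 826609)) = 2633364/(-1993259 + (-1547392 + 826609)) = 2633364/(-1993259 - 720783) = 2633364/(-2714042) = 2633364*(-1/2714042) = -1316682/1357021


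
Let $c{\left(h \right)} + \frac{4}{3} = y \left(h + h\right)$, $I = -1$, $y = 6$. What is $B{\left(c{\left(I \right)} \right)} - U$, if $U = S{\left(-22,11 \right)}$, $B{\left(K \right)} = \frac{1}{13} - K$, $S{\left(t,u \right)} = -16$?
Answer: $\frac{1147}{39} \approx 29.41$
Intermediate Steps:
$c{\left(h \right)} = - \frac{4}{3} + 12 h$ ($c{\left(h \right)} = - \frac{4}{3} + 6 \left(h + h\right) = - \frac{4}{3} + 6 \cdot 2 h = - \frac{4}{3} + 12 h$)
$B{\left(K \right)} = \frac{1}{13} - K$
$U = -16$
$B{\left(c{\left(I \right)} \right)} - U = \left(\frac{1}{13} - \left(- \frac{4}{3} + 12 \left(-1\right)\right)\right) - -16 = \left(\frac{1}{13} - \left(- \frac{4}{3} - 12\right)\right) + 16 = \left(\frac{1}{13} - - \frac{40}{3}\right) + 16 = \left(\frac{1}{13} + \frac{40}{3}\right) + 16 = \frac{523}{39} + 16 = \frac{1147}{39}$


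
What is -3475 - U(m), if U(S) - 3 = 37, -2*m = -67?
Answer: -3515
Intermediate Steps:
m = 67/2 (m = -½*(-67) = 67/2 ≈ 33.500)
U(S) = 40 (U(S) = 3 + 37 = 40)
-3475 - U(m) = -3475 - 1*40 = -3475 - 40 = -3515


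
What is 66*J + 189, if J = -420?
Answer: -27531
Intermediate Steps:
66*J + 189 = 66*(-420) + 189 = -27720 + 189 = -27531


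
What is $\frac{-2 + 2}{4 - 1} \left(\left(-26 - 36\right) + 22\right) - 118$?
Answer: $-118$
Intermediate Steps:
$\frac{-2 + 2}{4 - 1} \left(\left(-26 - 36\right) + 22\right) - 118 = \frac{0}{3} \left(-62 + 22\right) - 118 = 0 \cdot \frac{1}{3} \left(-40\right) - 118 = 0 \left(-40\right) - 118 = 0 - 118 = -118$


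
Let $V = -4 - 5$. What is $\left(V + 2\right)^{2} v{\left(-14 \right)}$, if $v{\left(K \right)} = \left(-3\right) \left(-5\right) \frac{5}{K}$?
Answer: $- \frac{525}{2} \approx -262.5$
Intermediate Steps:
$V = -9$ ($V = -4 - 5 = -9$)
$v{\left(K \right)} = \frac{75}{K}$ ($v{\left(K \right)} = 15 \frac{5}{K} = \frac{75}{K}$)
$\left(V + 2\right)^{2} v{\left(-14 \right)} = \left(-9 + 2\right)^{2} \frac{75}{-14} = \left(-7\right)^{2} \cdot 75 \left(- \frac{1}{14}\right) = 49 \left(- \frac{75}{14}\right) = - \frac{525}{2}$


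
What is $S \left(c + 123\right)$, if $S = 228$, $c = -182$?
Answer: $-13452$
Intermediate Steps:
$S \left(c + 123\right) = 228 \left(-182 + 123\right) = 228 \left(-59\right) = -13452$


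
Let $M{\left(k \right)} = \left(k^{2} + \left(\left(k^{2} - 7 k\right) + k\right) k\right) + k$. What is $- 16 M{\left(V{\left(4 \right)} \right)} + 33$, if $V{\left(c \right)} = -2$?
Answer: $513$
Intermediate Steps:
$M{\left(k \right)} = k + k^{2} + k \left(k^{2} - 6 k\right)$ ($M{\left(k \right)} = \left(k^{2} + \left(k^{2} - 6 k\right) k\right) + k = \left(k^{2} + k \left(k^{2} - 6 k\right)\right) + k = k + k^{2} + k \left(k^{2} - 6 k\right)$)
$- 16 M{\left(V{\left(4 \right)} \right)} + 33 = - 16 \left(- 2 \left(1 + \left(-2\right)^{2} - -10\right)\right) + 33 = - 16 \left(- 2 \left(1 + 4 + 10\right)\right) + 33 = - 16 \left(\left(-2\right) 15\right) + 33 = \left(-16\right) \left(-30\right) + 33 = 480 + 33 = 513$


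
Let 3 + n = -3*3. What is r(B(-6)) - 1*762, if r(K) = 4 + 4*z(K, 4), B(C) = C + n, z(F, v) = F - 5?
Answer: -850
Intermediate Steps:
z(F, v) = -5 + F
n = -12 (n = -3 - 3*3 = -3 - 9 = -12)
B(C) = -12 + C (B(C) = C - 12 = -12 + C)
r(K) = -16 + 4*K (r(K) = 4 + 4*(-5 + K) = 4 + (-20 + 4*K) = -16 + 4*K)
r(B(-6)) - 1*762 = (-16 + 4*(-12 - 6)) - 1*762 = (-16 + 4*(-18)) - 762 = (-16 - 72) - 762 = -88 - 762 = -850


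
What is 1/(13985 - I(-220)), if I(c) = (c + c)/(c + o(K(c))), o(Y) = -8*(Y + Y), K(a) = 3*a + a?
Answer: 63/881057 ≈ 7.1505e-5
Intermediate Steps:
K(a) = 4*a
o(Y) = -16*Y
I(c) = -2/63 (I(c) = (c + c)/(c - 64*c) = (2*c)/(c - 64*c) = (2*c)/((-63*c)) = (2*c)*(-1/(63*c)) = -2/63)
1/(13985 - I(-220)) = 1/(13985 - 1*(-2/63)) = 1/(13985 + 2/63) = 1/(881057/63) = 63/881057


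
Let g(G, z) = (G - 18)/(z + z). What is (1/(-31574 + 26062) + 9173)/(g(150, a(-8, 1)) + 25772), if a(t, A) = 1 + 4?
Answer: 252807875/710640112 ≈ 0.35575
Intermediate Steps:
a(t, A) = 5
g(G, z) = (-18 + G)/(2*z) (g(G, z) = (-18 + G)/((2*z)) = (-18 + G)*(1/(2*z)) = (-18 + G)/(2*z))
(1/(-31574 + 26062) + 9173)/(g(150, a(-8, 1)) + 25772) = (1/(-31574 + 26062) + 9173)/((1/2)*(-18 + 150)/5 + 25772) = (1/(-5512) + 9173)/((1/2)*(1/5)*132 + 25772) = (-1/5512 + 9173)/(66/5 + 25772) = 50561575/(5512*(128926/5)) = (50561575/5512)*(5/128926) = 252807875/710640112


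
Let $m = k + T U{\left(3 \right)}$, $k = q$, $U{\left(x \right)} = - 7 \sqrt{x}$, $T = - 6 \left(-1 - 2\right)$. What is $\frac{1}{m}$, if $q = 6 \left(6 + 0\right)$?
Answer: $- \frac{1}{1287} - \frac{7 \sqrt{3}}{2574} \approx -0.0054873$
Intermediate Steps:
$T = 18$ ($T = \left(-6\right) \left(-3\right) = 18$)
$q = 36$ ($q = 6 \cdot 6 = 36$)
$k = 36$
$m = 36 - 126 \sqrt{3}$ ($m = 36 + 18 \left(- 7 \sqrt{3}\right) = 36 - 126 \sqrt{3} \approx -182.24$)
$\frac{1}{m} = \frac{1}{36 - 126 \sqrt{3}}$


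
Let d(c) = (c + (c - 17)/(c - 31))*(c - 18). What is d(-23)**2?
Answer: 607178881/729 ≈ 8.3289e+5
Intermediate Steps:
d(c) = (-18 + c)*(c + (-17 + c)/(-31 + c)) (d(c) = (c + (-17 + c)/(-31 + c))*(-18 + c) = (-18 + c)*(c + (-17 + c)/(-31 + c)))
d(-23)**2 = ((306 + (-23)**3 - 48*(-23)**2 + 523*(-23))/(-31 - 23))**2 = ((306 - 12167 - 48*529 - 12029)/(-54))**2 = (-(306 - 12167 - 25392 - 12029)/54)**2 = (-1/54*(-49282))**2 = (24641/27)**2 = 607178881/729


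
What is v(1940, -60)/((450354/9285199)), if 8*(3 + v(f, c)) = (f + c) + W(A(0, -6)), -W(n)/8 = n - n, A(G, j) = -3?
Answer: 1077083084/225177 ≈ 4783.3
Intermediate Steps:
W(n) = 0 (W(n) = -8*(n - n) = -8*0 = 0)
v(f, c) = -3 + c/8 + f/8 (v(f, c) = -3 + ((f + c) + 0)/8 = -3 + ((c + f) + 0)/8 = -3 + (c + f)/8 = -3 + (c/8 + f/8) = -3 + c/8 + f/8)
v(1940, -60)/((450354/9285199)) = (-3 + (1/8)*(-60) + (1/8)*1940)/((450354/9285199)) = (-3 - 15/2 + 485/2)/((450354*(1/9285199))) = 232/(450354/9285199) = 232*(9285199/450354) = 1077083084/225177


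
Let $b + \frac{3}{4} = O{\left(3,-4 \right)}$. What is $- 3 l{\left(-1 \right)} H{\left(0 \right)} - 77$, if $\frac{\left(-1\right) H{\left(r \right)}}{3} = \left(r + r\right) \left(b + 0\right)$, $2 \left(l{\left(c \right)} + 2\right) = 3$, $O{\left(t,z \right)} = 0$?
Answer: $-77$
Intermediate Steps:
$b = - \frac{3}{4}$ ($b = - \frac{3}{4} + 0 = - \frac{3}{4} \approx -0.75$)
$l{\left(c \right)} = - \frac{1}{2}$ ($l{\left(c \right)} = -2 + \frac{1}{2} \cdot 3 = -2 + \frac{3}{2} = - \frac{1}{2}$)
$H{\left(r \right)} = \frac{9 r}{2}$ ($H{\left(r \right)} = - 3 \left(r + r\right) \left(- \frac{3}{4} + 0\right) = - 3 \cdot 2 r \left(- \frac{3}{4}\right) = - 3 \left(- \frac{3 r}{2}\right) = \frac{9 r}{2}$)
$- 3 l{\left(-1 \right)} H{\left(0 \right)} - 77 = \left(-3\right) \left(- \frac{1}{2}\right) \frac{9}{2} \cdot 0 - 77 = \frac{3}{2} \cdot 0 - 77 = 0 - 77 = -77$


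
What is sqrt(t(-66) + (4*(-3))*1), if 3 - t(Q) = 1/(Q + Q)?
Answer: I*sqrt(39171)/66 ≈ 2.9987*I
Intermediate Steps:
t(Q) = 3 - 1/(2*Q) (t(Q) = 3 - 1/(Q + Q) = 3 - 1/(2*Q))
sqrt(t(-66) + (4*(-3))*1) = sqrt((3 - 1/2/(-66)) + (4*(-3))*1) = sqrt((3 - 1/2*(-1/66)) - 12*1) = sqrt((3 + 1/132) - 12) = sqrt(397/132 - 12) = sqrt(-1187/132) = I*sqrt(39171)/66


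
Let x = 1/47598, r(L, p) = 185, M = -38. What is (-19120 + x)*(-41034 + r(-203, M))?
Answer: 37175602981391/47598 ≈ 7.8103e+8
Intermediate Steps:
x = 1/47598 ≈ 2.1009e-5
(-19120 + x)*(-41034 + r(-203, M)) = (-19120 + 1/47598)*(-41034 + 185) = -910073759/47598*(-40849) = 37175602981391/47598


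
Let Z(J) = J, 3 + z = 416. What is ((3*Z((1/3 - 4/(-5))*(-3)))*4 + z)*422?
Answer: 785342/5 ≈ 1.5707e+5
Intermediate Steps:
z = 413 (z = -3 + 416 = 413)
((3*Z((1/3 - 4/(-5))*(-3)))*4 + z)*422 = ((3*((1/3 - 4/(-5))*(-3)))*4 + 413)*422 = ((3*((1*(1/3) - 4*(-1/5))*(-3)))*4 + 413)*422 = ((3*((1/3 + 4/5)*(-3)))*4 + 413)*422 = ((3*((17/15)*(-3)))*4 + 413)*422 = ((3*(-17/5))*4 + 413)*422 = (-51/5*4 + 413)*422 = (-204/5 + 413)*422 = (1861/5)*422 = 785342/5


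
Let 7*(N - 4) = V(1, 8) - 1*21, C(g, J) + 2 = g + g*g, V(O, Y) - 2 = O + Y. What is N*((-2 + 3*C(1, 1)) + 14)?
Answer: 216/7 ≈ 30.857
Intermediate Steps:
V(O, Y) = 2 + O + Y (V(O, Y) = 2 + (O + Y) = 2 + O + Y)
C(g, J) = -2 + g + g**2 (C(g, J) = -2 + (g + g*g) = -2 + (g + g**2) = -2 + g + g**2)
N = 18/7 (N = 4 + ((2 + 1 + 8) - 1*21)/7 = 4 + (11 - 21)/7 = 4 + (1/7)*(-10) = 4 - 10/7 = 18/7 ≈ 2.5714)
N*((-2 + 3*C(1, 1)) + 14) = 18*((-2 + 3*(-2 + 1 + 1**2)) + 14)/7 = 18*((-2 + 3*(-2 + 1 + 1)) + 14)/7 = 18*((-2 + 3*0) + 14)/7 = 18*((-2 + 0) + 14)/7 = 18*(-2 + 14)/7 = (18/7)*12 = 216/7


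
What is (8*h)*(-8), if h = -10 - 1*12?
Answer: 1408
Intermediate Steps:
h = -22 (h = -10 - 12 = -22)
(8*h)*(-8) = (8*(-22))*(-8) = -176*(-8) = 1408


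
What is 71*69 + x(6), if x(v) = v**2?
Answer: 4935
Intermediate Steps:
71*69 + x(6) = 71*69 + 6**2 = 4899 + 36 = 4935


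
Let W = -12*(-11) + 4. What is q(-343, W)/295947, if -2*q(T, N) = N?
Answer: -68/295947 ≈ -0.00022977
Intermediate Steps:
W = 136 (W = 132 + 4 = 136)
q(T, N) = -N/2
q(-343, W)/295947 = -1/2*136/295947 = -68*1/295947 = -68/295947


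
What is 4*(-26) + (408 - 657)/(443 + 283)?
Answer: -25251/242 ≈ -104.34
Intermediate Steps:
4*(-26) + (408 - 657)/(443 + 283) = -104 - 249/726 = -104 - 249*1/726 = -104 - 83/242 = -25251/242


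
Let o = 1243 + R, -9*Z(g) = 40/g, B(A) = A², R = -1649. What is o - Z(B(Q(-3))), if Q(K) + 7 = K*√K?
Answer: 2*(-38367*√3 + 20087*I)/(9*(-11*I + 21*√3)) ≈ -405.98 - 0.055976*I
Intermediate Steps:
Q(K) = -7 + K^(3/2) (Q(K) = -7 + K*√K = -7 + K^(3/2))
Z(g) = -40/(9*g)
o = -406 (o = 1243 - 1649 = -406)
o - Z(B(Q(-3))) = -406 - (-40)/(9*((-7 + (-3)^(3/2))²)) = -406 - (-40)/(9*((-7 - 3*I*√3)²)) = -406 - (-40)/(9*(-7 - 3*I*√3)²) = -406 + 40/(9*(-7 - 3*I*√3)²)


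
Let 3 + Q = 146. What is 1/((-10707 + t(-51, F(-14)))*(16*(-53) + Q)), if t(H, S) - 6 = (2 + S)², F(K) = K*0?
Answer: 1/7541385 ≈ 1.3260e-7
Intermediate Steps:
Q = 143 (Q = -3 + 146 = 143)
F(K) = 0
t(H, S) = 6 + (2 + S)²
1/((-10707 + t(-51, F(-14)))*(16*(-53) + Q)) = 1/((-10707 + (6 + (2 + 0)²))*(16*(-53) + 143)) = 1/((-10707 + (6 + 2²))*(-848 + 143)) = 1/((-10707 + (6 + 4))*(-705)) = -1/705/(-10707 + 10) = -1/705/(-10697) = -1/10697*(-1/705) = 1/7541385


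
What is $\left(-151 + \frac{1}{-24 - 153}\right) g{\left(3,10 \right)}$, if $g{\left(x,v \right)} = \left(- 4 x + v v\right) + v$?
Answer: $- \frac{2619344}{177} \approx -14799.0$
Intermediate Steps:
$g{\left(x,v \right)} = v + v^{2} - 4 x$ ($g{\left(x,v \right)} = \left(- 4 x + v^{2}\right) + v = \left(v^{2} - 4 x\right) + v = v + v^{2} - 4 x$)
$\left(-151 + \frac{1}{-24 - 153}\right) g{\left(3,10 \right)} = \left(-151 + \frac{1}{-24 - 153}\right) \left(10 + 10^{2} - 12\right) = \left(-151 + \frac{1}{-177}\right) \left(10 + 100 - 12\right) = \left(-151 - \frac{1}{177}\right) 98 = \left(- \frac{26728}{177}\right) 98 = - \frac{2619344}{177}$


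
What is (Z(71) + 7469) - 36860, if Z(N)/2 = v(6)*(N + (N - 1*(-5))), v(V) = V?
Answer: -27627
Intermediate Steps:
Z(N) = 60 + 24*N (Z(N) = 2*(6*(N + (N - 1*(-5)))) = 2*(6*(N + (N + 5))) = 2*(6*(N + (5 + N))) = 2*(6*(5 + 2*N)) = 2*(30 + 12*N) = 60 + 24*N)
(Z(71) + 7469) - 36860 = ((60 + 24*71) + 7469) - 36860 = ((60 + 1704) + 7469) - 36860 = (1764 + 7469) - 36860 = 9233 - 36860 = -27627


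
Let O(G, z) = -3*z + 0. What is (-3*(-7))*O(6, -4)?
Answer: 252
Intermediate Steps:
O(G, z) = -3*z
(-3*(-7))*O(6, -4) = (-3*(-7))*(-3*(-4)) = 21*12 = 252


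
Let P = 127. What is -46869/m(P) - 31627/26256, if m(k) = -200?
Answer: 153033383/656400 ≈ 233.14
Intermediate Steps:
-46869/m(P) - 31627/26256 = -46869/(-200) - 31627/26256 = -46869*(-1/200) - 31627*1/26256 = 46869/200 - 31627/26256 = 153033383/656400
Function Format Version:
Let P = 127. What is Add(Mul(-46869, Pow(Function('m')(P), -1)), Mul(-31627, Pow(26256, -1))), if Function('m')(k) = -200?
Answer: Rational(153033383, 656400) ≈ 233.14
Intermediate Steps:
Add(Mul(-46869, Pow(Function('m')(P), -1)), Mul(-31627, Pow(26256, -1))) = Add(Mul(-46869, Pow(-200, -1)), Mul(-31627, Pow(26256, -1))) = Add(Mul(-46869, Rational(-1, 200)), Mul(-31627, Rational(1, 26256))) = Add(Rational(46869, 200), Rational(-31627, 26256)) = Rational(153033383, 656400)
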